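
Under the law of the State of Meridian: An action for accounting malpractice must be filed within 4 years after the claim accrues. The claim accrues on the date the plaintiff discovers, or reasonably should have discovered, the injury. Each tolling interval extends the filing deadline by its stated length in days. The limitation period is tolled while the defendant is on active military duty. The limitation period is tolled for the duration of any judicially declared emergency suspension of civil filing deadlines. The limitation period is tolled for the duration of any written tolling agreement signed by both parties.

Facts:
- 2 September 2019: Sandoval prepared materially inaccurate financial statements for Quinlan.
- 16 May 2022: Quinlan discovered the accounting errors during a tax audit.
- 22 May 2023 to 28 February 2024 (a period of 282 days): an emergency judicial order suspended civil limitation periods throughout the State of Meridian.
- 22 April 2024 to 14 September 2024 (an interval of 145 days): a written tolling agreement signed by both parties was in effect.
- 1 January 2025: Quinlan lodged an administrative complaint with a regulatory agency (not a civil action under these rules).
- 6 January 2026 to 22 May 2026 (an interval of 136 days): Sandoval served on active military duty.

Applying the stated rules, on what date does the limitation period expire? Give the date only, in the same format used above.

The claim did not accrue until Quinlan discovered the injury on 16 May 2022; the 2 September 2019 act date does not start the clock under the stated rule.
The untolled deadline — 4 years after 16 May 2022 — is 16 May 2026.
The period was tolled for 282 days by the emergency suspension of filing deadlines (22 May 2023 to 28 February 2024), pushing the deadline to 22 February 2027.
Because the written tolling agreement ran from 22 April 2024 to 14 September 2024, the deadline is extended by 145 days to 17 July 2027.
Because the defendant's active military service ran from 6 January 2026 to 22 May 2026, the deadline is extended by 136 days to 30 November 2027.
None of the other events listed affects the running of the period under the stated rules.

30 November 2027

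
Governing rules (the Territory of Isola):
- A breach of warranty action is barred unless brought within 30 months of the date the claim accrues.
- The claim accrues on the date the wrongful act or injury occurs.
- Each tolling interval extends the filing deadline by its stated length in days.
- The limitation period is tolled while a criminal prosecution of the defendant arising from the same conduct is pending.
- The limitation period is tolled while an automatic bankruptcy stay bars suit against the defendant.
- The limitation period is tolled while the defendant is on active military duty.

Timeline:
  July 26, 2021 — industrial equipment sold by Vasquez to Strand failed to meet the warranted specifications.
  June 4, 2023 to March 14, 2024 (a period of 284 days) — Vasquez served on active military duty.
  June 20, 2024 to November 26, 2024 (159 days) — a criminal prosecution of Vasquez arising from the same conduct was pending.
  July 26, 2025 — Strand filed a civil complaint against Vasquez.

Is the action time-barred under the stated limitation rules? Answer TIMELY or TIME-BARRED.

TIME-BARRED

The claim accrued on July 26, 2021, when the wrongful act occurred.
Adding the 30 months base period to July 26, 2021 gives a deadline of January 26, 2024, before any tolling.
Because the defendant's active military service ran from June 4, 2023 to March 14, 2024, the deadline is extended by 284 days to November 5, 2024.
The period was tolled for 159 days by the pending criminal prosecution (June 20, 2024 to November 26, 2024), pushing the deadline to April 13, 2025.
Filing on July 26, 2025 missed the April 13, 2025 deadline — the action is time-barred.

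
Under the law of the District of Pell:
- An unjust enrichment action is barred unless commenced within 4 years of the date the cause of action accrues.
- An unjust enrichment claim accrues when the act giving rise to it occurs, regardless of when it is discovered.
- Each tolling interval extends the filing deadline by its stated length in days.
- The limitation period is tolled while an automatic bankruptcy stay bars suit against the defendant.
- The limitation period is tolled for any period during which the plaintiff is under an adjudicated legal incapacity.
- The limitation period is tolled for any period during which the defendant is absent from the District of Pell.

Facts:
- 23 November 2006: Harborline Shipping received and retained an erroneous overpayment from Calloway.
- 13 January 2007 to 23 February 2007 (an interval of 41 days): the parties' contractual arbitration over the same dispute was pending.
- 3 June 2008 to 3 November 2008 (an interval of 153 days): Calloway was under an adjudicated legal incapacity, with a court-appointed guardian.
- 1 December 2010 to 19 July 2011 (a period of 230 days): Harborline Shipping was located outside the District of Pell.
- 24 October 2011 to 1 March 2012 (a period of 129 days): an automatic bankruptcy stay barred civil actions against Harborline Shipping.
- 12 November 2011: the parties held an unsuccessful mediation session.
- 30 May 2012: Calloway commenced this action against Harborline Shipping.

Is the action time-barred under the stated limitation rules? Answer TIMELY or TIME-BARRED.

TIME-BARRED

The claim accrued on 23 November 2006, when the wrongful act occurred.
The untolled deadline — 4 years after 23 November 2006 — is 23 November 2010.
The plaintiff's legal incapacity from 3 June 2008 to 3 November 2008 tolled the period for 153 days, extending the deadline to 25 April 2011.
The period was tolled for 230 days by the defendant's absence from the jurisdiction (1 December 2010 to 19 July 2011), pushing the deadline to 11 December 2011.
The period was tolled for 129 days by the automatic bankruptcy stay (24 October 2011 to 1 March 2012), pushing the deadline to 18 April 2012.
No stated provision tolls the period for a pending arbitration, so the interval from 13 January 2007 to 23 February 2007 has no effect on the deadline.
Nothing else in the chronology tolls or restarts the period.
Calloway filed on 30 May 2012, after the 18 April 2012 deadline, so the action is time-barred.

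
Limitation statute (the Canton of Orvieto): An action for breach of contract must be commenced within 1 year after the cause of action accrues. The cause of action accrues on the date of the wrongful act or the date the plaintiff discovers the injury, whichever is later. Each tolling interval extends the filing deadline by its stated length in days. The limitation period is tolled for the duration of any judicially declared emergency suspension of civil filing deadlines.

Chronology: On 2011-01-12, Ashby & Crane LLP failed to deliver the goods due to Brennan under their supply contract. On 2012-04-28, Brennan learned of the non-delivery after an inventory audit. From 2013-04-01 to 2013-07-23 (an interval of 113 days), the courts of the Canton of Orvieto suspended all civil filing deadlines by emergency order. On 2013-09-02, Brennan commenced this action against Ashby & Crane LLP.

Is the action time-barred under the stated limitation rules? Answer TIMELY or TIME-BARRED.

TIME-BARRED

The claim accrued on 2012-04-28 — the later of the 2011-01-12 act and the 2012-04-28 discovery.
Adding the 1 year base period to 2012-04-28 gives a deadline of 2013-04-28, before any tolling.
Because the emergency suspension of filing deadlines ran from 2013-04-01 to 2013-07-23, the deadline is extended by 113 days to 2013-08-19.
Brennan filed on 2013-09-02, after the 2013-08-19 deadline, so the action is time-barred.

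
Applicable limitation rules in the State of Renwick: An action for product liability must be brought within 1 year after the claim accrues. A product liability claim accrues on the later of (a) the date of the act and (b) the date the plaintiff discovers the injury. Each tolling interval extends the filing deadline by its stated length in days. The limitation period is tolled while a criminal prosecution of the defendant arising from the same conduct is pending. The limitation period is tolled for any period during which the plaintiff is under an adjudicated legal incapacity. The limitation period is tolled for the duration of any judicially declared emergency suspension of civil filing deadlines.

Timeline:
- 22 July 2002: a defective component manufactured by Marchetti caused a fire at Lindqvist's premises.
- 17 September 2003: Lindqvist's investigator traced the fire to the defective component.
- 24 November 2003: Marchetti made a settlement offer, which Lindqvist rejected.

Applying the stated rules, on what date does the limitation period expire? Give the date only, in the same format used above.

The claim accrued on 17 September 2003 — the later of the 22 July 2002 act and the 17 September 2003 discovery.
The untolled deadline — 1 year after 17 September 2003 — is 17 September 2004.
The other events in the timeline have no effect on the limitation period under the stated rules.

17 September 2004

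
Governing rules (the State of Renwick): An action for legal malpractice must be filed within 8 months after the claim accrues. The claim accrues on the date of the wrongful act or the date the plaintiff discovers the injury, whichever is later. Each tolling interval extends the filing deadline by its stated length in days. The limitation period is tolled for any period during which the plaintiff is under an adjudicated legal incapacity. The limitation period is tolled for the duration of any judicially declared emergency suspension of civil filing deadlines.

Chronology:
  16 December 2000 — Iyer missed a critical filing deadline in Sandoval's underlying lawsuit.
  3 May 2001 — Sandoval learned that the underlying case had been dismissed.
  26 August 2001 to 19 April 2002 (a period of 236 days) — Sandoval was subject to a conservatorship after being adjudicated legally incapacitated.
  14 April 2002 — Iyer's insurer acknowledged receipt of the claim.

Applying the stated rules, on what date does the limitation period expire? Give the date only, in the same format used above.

27 August 2002

Taking the later of the act (16 December 2000) and discovery (3 May 2001), the claim accrued on 3 May 2001.
8 months from 3 May 2001 is 3 January 2002.
Because the plaintiff's legal incapacity ran from 26 August 2001 to 19 April 2002, the deadline is extended by 236 days to 27 August 2002.
None of the other events listed affects the running of the period under the stated rules.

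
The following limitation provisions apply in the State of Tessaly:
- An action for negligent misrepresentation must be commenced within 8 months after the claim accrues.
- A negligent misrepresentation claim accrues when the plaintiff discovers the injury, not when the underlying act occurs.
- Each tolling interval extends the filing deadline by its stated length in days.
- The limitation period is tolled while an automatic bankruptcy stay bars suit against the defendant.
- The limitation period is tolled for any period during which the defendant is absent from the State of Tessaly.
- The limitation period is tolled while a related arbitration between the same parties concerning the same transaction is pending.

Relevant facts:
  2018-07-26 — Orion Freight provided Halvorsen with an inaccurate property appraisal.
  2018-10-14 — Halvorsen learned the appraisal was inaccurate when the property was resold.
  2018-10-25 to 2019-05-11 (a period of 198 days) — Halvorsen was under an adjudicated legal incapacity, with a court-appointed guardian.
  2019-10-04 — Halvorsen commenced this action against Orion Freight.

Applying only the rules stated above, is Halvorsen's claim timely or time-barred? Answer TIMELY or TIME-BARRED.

Accrual is tied to discovery, so the period began on 2018-10-14 rather than on 2018-07-26 when the act occurred.
Adding the 8 months base period to 2018-10-14 gives a deadline of 2019-06-14, before any tolling.
The plaintiff's legal incapacity from 2018-10-25 to 2019-05-11 does not toll the period, because no stated rule makes the plaintiff's incapacity a tolling event.
Halvorsen filed on 2019-10-04, after the 2019-06-14 deadline, so the action is time-barred.

TIME-BARRED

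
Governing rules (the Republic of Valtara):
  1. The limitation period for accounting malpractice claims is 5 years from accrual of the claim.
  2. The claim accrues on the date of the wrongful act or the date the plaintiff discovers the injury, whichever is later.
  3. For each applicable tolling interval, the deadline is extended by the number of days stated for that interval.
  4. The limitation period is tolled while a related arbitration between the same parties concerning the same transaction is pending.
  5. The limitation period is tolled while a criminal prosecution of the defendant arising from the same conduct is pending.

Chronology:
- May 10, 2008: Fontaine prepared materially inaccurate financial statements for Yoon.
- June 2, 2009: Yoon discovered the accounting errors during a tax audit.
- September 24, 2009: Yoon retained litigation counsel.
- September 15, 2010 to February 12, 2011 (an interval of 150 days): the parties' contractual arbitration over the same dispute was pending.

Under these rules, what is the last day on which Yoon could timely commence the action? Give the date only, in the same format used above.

The claim accrued on June 2, 2009 — the later of the May 10, 2008 act and the June 2, 2009 discovery.
The untolled deadline — 5 years after June 2, 2009 — is June 2, 2014.
The period was tolled for 150 days by the pending related arbitration (September 15, 2010 to February 12, 2011), pushing the deadline to October 30, 2014.
The other events in the timeline have no effect on the limitation period under the stated rules.

October 30, 2014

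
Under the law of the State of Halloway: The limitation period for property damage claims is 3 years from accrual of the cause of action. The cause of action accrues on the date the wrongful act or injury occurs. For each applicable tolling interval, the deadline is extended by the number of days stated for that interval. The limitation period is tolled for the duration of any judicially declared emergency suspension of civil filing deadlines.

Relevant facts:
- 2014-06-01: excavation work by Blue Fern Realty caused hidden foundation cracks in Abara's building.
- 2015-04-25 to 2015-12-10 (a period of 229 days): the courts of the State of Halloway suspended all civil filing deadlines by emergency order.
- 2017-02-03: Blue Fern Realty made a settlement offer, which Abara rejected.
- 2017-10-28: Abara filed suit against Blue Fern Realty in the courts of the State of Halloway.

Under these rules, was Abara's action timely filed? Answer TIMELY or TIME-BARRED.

The limitation period began to run on 2014-06-01.
Adding the 3 years base period to 2014-06-01 gives a deadline of 2017-06-01, before any tolling.
Because the emergency suspension of filing deadlines ran from 2015-04-25 to 2015-12-10, the deadline is extended by 229 days to 2018-01-16.
The other events in the timeline have no effect on the limitation period under the stated rules.
Abara filed on 2017-10-28, before the 2018-01-16 deadline, so the action is timely.

TIMELY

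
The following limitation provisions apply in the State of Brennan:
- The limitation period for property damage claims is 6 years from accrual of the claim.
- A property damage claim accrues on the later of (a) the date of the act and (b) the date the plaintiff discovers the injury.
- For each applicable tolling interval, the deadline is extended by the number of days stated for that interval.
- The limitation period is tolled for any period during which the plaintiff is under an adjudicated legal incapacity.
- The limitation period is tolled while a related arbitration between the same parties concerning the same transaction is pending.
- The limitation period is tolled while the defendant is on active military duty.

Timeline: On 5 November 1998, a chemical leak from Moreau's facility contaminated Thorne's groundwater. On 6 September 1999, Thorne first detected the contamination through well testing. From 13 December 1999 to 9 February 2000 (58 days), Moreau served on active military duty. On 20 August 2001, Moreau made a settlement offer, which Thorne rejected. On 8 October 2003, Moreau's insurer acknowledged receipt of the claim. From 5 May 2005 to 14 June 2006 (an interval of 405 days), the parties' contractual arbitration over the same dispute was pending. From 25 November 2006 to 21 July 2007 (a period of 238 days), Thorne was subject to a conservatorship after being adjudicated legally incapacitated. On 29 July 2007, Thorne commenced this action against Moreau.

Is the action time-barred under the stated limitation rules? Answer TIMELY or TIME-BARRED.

Because discovery on 6 September 1999 post-dates the 5 November 1998 act, accrual under the later-of rule falls on 6 September 1999.
Adding the 6 years base period to 6 September 1999 gives a deadline of 6 September 2005, before any tolling.
Because the defendant's active military service ran from 13 December 1999 to 9 February 2000, the deadline is extended by 58 days to 3 November 2005.
The period was tolled for 405 days by the pending related arbitration (5 May 2005 to 14 June 2006), pushing the deadline to 13 December 2006.
The plaintiff's legal incapacity from 25 November 2006 to 21 July 2007 tolled the period for 238 days, extending the deadline to 8 August 2007.
Nothing else in the chronology tolls or restarts the period.
Thorne filed on 29 July 2007, before the 8 August 2007 deadline, so the action is timely.

TIMELY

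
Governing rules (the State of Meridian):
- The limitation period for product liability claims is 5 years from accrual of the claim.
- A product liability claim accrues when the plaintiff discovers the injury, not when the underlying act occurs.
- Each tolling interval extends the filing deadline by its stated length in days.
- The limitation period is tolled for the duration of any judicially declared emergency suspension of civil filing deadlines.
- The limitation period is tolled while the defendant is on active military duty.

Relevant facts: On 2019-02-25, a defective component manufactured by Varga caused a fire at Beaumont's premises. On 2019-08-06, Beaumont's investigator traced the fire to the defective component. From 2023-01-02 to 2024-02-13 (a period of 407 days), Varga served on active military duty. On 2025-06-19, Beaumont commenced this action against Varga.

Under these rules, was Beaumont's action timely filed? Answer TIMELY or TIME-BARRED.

TIMELY

The claim did not accrue until Beaumont discovered the injury on 2019-08-06; the 2019-02-25 act date does not start the clock under the stated rule.
The untolled deadline — 5 years after 2019-08-06 — is 2024-08-06.
The period was tolled for 407 days by the defendant's active military service (2023-01-02 to 2024-02-13), pushing the deadline to 2025-09-17.
Filing on 2025-06-19 beat the 2025-09-17 deadline — the action is timely.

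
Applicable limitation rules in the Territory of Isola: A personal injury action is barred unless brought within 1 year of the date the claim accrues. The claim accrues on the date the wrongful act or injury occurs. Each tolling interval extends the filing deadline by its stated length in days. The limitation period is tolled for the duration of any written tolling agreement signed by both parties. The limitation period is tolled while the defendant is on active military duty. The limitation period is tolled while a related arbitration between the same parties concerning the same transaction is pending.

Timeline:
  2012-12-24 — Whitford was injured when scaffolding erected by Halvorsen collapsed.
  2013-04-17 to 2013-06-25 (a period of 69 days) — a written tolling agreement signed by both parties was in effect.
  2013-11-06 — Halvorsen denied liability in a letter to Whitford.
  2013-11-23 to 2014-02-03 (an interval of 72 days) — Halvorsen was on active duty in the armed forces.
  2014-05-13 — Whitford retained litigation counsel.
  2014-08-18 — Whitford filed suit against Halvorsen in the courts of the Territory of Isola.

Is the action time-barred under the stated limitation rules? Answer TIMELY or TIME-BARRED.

The claim accrued on 2012-12-24, when the wrongful act occurred.
Adding the 1 year base period to 2012-12-24 gives a deadline of 2013-12-24, before any tolling.
The period was tolled for 69 days by the written tolling agreement (2013-04-17 to 2013-06-25), pushing the deadline to 2014-03-03.
The defendant's active military service from 2013-11-23 to 2014-02-03 tolled the period for 72 days, extending the deadline to 2014-05-14.
The other events in the timeline have no effect on the limitation period under the stated rules.
Whitford filed on 2014-08-18, after the 2014-05-14 deadline, so the action is time-barred.

TIME-BARRED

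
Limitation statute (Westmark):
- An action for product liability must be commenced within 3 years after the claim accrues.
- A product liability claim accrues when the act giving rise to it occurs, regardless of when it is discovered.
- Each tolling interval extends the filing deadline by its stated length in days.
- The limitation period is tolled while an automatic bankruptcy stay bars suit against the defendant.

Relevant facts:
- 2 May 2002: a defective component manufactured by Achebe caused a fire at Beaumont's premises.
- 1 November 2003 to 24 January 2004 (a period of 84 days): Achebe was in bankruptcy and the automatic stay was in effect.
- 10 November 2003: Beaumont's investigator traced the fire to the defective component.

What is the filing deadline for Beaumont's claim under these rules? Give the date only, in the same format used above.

25 July 2005

Because the rule ties accrual to occurrence, the claim accrued on 2 May 2002, not on the 10 November 2003 discovery date.
Adding the 3 years base period to 2 May 2002 gives a deadline of 2 May 2005, before any tolling.
The automatic bankruptcy stay from 1 November 2003 to 24 January 2004 tolled the period for 84 days, extending the deadline to 25 July 2005.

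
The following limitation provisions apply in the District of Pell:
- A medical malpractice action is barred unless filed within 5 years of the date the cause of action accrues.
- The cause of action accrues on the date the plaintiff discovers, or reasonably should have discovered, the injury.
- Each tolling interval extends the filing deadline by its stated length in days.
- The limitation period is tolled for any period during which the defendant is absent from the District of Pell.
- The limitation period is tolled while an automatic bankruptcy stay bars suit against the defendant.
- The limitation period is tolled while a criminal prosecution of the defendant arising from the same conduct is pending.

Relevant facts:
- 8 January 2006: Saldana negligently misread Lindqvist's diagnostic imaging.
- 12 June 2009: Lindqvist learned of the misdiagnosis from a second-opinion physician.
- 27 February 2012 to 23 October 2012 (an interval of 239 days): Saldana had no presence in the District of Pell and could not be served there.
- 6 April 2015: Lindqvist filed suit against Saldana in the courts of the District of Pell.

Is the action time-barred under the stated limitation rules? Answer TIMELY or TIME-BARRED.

TIME-BARRED

Accrual is tied to discovery, so the period began on 12 June 2009 rather than on 8 January 2006 when the act occurred.
5 years from 12 June 2009 is 12 June 2014.
The period was tolled for 239 days by the defendant's absence from the jurisdiction (27 February 2012 to 23 October 2012), pushing the deadline to 6 February 2015.
The 6 April 2015 filing falls after the 6 February 2015 deadline; the claim is time-barred.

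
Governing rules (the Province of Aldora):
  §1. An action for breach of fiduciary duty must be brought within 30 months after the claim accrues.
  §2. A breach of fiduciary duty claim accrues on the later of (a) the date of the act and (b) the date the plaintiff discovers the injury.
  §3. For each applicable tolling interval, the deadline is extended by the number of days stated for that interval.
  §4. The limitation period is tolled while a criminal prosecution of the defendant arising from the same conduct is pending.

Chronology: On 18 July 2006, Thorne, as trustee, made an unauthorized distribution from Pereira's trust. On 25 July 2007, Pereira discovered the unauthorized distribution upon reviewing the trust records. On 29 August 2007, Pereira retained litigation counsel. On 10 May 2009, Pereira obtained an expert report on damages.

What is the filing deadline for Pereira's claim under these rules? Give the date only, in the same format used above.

Taking the later of the act (18 July 2006) and discovery (25 July 2007), the claim accrued on 25 July 2007.
Adding the 30 months base period to 25 July 2007 gives a deadline of 25 January 2010, before any tolling.
The other events in the timeline have no effect on the limitation period under the stated rules.

25 January 2010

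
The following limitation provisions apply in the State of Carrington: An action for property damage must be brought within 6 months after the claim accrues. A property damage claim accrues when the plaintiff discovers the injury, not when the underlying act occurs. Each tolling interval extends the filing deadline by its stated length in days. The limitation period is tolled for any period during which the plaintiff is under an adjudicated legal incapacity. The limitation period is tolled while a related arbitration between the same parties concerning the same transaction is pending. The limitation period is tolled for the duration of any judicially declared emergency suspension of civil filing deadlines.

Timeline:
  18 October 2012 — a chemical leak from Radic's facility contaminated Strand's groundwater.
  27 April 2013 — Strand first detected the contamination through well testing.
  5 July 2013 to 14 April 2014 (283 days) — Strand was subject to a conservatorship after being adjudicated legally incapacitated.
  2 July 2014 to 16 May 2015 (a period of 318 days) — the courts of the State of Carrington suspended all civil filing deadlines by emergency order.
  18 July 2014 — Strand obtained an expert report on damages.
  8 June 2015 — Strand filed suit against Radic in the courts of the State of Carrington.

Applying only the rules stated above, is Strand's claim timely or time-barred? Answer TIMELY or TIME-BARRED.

TIMELY

Under the discovery rule, the claim accrued on 27 April 2013, when Strand discovered the injury — not on the 18 October 2012 date of the underlying act.
The untolled deadline — 6 months after 27 April 2013 — is 27 October 2013.
The period was tolled for 283 days by the plaintiff's legal incapacity (5 July 2013 to 14 April 2014), pushing the deadline to 6 August 2014.
Because the emergency suspension of filing deadlines ran from 2 July 2014 to 16 May 2015, the deadline is extended by 318 days to 20 June 2015.
None of the other events listed affects the running of the period under the stated rules.
The 8 June 2015 filing precedes the 20 June 2015 deadline; the claim is timely.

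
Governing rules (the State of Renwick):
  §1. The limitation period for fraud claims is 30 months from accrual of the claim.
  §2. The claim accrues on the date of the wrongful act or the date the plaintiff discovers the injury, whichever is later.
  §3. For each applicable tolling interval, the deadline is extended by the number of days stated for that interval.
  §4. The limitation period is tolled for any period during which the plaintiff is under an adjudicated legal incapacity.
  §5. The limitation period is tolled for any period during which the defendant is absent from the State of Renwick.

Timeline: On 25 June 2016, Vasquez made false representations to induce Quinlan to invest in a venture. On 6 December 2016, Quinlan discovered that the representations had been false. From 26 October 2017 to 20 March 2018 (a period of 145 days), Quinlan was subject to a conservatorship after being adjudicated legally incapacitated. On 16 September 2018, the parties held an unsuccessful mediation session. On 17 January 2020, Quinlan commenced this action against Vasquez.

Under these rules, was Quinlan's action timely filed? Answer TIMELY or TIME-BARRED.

Because discovery on 6 December 2016 post-dates the 25 June 2016 act, accrual under the later-of rule falls on 6 December 2016.
30 months from 6 December 2016 is 6 June 2019.
The plaintiff's legal incapacity from 26 October 2017 to 20 March 2018 tolled the period for 145 days, extending the deadline to 29 October 2019.
None of the other events listed affects the running of the period under the stated rules.
Quinlan filed on 17 January 2020, after the 29 October 2019 deadline, so the action is time-barred.

TIME-BARRED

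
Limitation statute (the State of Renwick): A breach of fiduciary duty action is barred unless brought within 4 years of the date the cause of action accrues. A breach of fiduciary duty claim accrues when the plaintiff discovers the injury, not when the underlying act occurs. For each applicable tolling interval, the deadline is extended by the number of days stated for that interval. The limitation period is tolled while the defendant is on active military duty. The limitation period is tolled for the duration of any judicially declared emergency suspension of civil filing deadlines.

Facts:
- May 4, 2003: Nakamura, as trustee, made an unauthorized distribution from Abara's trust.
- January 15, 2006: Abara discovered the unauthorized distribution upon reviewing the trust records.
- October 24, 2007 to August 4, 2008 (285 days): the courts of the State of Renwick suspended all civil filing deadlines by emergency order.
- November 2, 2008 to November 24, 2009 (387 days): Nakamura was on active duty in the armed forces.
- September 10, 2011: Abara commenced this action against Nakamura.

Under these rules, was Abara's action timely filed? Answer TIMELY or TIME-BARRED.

TIMELY

Accrual is tied to discovery, so the period began on January 15, 2006 rather than on May 4, 2003 when the act occurred.
4 years from January 15, 2006 is January 15, 2010.
The emergency suspension of filing deadlines from October 24, 2007 to August 4, 2008 tolled the period for 285 days, extending the deadline to October 27, 2010.
Because the defendant's active military service ran from November 2, 2008 to November 24, 2009, the deadline is extended by 387 days to November 18, 2011.
The September 10, 2011 filing precedes the November 18, 2011 deadline; the claim is timely.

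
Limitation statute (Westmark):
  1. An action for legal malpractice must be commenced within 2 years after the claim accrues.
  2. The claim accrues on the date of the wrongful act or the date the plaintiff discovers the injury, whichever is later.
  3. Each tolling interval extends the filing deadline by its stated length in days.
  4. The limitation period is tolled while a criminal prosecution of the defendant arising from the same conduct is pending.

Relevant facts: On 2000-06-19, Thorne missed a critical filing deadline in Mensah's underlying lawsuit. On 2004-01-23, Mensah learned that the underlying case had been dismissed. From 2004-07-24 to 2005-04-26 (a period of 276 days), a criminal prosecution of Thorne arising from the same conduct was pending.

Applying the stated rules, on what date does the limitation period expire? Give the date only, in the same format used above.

2006-10-26

The claim accrued on 2004-01-23 — the later of the 2000-06-19 act and the 2004-01-23 discovery.
2 years from 2004-01-23 is 2006-01-23.
The pending criminal prosecution from 2004-07-24 to 2005-04-26 tolled the period for 276 days, extending the deadline to 2006-10-26.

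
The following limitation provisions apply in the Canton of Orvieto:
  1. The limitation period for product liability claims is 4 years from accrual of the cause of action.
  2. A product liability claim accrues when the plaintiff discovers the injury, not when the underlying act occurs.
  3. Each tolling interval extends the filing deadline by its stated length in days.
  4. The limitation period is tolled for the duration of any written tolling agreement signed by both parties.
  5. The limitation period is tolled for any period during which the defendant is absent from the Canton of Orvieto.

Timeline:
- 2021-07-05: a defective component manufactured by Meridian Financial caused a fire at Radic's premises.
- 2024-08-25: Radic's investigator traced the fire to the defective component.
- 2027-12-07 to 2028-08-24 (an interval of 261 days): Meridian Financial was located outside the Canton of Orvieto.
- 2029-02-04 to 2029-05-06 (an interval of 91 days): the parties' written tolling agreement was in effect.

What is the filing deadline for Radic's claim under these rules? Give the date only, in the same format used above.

Accrual is tied to discovery, so the period began on 2024-08-25 rather than on 2021-07-05 when the act occurred.
The untolled deadline — 4 years after 2024-08-25 — is 2028-08-25.
The defendant's absence from the jurisdiction from 2027-12-07 to 2028-08-24 tolled the period for 261 days, extending the deadline to 2029-05-13.
The period was tolled for 91 days by the written tolling agreement (2029-02-04 to 2029-05-06), pushing the deadline to 2029-08-12.

2029-08-12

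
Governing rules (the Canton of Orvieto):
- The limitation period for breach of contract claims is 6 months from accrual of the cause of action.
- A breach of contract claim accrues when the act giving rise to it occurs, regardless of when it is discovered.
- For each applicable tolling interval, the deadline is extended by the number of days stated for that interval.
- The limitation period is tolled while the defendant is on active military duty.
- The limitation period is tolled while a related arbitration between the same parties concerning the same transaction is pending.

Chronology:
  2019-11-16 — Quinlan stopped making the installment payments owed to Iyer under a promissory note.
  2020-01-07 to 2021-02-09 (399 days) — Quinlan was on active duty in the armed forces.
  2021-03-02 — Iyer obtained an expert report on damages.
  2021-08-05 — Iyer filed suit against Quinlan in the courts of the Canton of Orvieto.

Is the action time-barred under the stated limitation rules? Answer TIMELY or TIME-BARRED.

TIME-BARRED

The cause of action accrued on 2019-11-16, the date of the act.
Adding the 6 months base period to 2019-11-16 gives a deadline of 2020-05-16, before any tolling.
The defendant's active military service from 2020-01-07 to 2021-02-09 tolled the period for 399 days, extending the deadline to 2021-06-19.
None of the other events listed affects the running of the period under the stated rules.
The 2021-08-05 filing falls after the 2021-06-19 deadline; the claim is time-barred.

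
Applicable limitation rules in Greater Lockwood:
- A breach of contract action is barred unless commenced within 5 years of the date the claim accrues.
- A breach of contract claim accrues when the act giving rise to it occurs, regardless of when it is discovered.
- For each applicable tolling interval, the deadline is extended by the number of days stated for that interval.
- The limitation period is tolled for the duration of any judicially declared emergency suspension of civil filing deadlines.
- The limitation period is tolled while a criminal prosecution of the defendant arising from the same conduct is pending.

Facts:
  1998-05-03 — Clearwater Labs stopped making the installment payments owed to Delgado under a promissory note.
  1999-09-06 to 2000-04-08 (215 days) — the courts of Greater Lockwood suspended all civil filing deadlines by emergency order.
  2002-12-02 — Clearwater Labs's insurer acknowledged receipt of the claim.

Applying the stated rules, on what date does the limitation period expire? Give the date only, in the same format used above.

The claim accrued on 1998-05-03, the date of the act.
5 years from 1998-05-03 is 2003-05-03.
The period was tolled for 215 days by the emergency suspension of filing deadlines (1999-09-06 to 2000-04-08), pushing the deadline to 2003-12-04.
Nothing else in the chronology tolls or restarts the period.

2003-12-04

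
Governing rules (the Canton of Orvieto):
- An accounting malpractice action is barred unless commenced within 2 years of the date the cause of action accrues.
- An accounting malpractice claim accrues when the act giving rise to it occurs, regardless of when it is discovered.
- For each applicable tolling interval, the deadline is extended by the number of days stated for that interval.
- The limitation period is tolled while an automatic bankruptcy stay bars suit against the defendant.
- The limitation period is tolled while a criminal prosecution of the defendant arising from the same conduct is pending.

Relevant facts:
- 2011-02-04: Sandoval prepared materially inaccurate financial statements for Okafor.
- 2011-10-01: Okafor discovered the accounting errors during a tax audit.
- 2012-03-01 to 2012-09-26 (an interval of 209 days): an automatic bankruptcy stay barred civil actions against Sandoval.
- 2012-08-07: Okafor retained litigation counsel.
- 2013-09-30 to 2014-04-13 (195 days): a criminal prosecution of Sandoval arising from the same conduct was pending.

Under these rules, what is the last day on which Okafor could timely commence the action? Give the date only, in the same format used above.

2013-09-01

Accrual is governed by the date of the act, so the period began to run on 2011-02-04; the later discovery on 2011-10-01 is irrelevant under the stated rule.
The untolled deadline — 2 years after 2011-02-04 — is 2013-02-04.
The automatic bankruptcy stay from 2012-03-01 to 2012-09-26 tolled the period for 209 days, extending the deadline to 2013-09-01.
The pending criminal prosecution starting 2013-09-30 came too late — the period had run on 2013-09-01 — and so does not extend the deadline.
Nothing else in the chronology tolls or restarts the period.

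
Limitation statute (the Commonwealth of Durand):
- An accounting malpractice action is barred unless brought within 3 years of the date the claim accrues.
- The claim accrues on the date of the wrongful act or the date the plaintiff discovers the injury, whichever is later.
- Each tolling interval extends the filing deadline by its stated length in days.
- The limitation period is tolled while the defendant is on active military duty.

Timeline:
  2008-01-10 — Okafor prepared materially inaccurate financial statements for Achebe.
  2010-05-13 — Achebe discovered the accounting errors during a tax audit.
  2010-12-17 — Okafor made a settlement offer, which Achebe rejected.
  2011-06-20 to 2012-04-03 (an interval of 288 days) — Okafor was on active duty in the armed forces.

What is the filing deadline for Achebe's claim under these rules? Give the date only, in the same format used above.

2014-02-25

Because discovery on 2010-05-13 post-dates the 2008-01-10 act, accrual under the later-of rule falls on 2010-05-13.
The untolled deadline — 3 years after 2010-05-13 — is 2013-05-13.
The period was tolled for 288 days by the defendant's active military service (2011-06-20 to 2012-04-03), pushing the deadline to 2014-02-25.
The other events in the timeline have no effect on the limitation period under the stated rules.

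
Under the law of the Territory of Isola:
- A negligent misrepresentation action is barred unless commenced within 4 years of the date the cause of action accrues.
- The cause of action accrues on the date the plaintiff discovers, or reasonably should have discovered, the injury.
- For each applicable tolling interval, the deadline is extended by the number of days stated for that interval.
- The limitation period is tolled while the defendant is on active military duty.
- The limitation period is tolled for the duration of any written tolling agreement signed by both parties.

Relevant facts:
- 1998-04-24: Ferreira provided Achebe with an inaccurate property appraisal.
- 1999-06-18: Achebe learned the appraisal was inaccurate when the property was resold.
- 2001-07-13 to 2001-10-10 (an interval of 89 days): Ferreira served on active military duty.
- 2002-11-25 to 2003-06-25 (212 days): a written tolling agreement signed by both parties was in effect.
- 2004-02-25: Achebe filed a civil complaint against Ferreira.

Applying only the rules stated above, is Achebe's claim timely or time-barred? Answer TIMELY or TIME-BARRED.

Accrual is tied to discovery, so the period began on 1999-06-18 rather than on 1998-04-24 when the act occurred.
4 years from 1999-06-18 is 2003-06-18.
The period was tolled for 89 days by the defendant's active military service (2001-07-13 to 2001-10-10), pushing the deadline to 2003-09-15.
Because the written tolling agreement ran from 2002-11-25 to 2003-06-25, the deadline is extended by 212 days to 2004-04-14.
Achebe filed on 2004-02-25, before the 2004-04-14 deadline, so the action is timely.

TIMELY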